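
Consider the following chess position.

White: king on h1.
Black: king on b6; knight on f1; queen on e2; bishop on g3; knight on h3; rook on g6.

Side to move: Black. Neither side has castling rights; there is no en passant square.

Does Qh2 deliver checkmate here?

yes

After Qh2: white king on h1; in check: yes, from the black queen on h2.
King squares — g1: attacked by Qh2; g2: attacked by Qh2; h2: attacked by Nf1.
White has no legal moves → checkmate.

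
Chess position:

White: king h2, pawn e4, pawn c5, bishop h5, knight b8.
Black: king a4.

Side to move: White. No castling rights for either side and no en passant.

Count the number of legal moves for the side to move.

17

White to move; king on h2.
In check: no.
Legal moves: Nd7, Nc6, Na6, Be8+, Bf7, Bg6, Bg4, Bf3, Be2, Bd1+, Kh3, Kg3, Kg2, Kh1, Kg1, c6, e5.
Count: 17.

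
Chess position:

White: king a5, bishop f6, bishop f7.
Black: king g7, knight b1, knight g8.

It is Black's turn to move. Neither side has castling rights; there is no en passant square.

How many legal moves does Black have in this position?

6

Black to move; king on g7.
In check: yes, from the white bishop on f6.
Legal moves: Kf8, Kh7, Kxf7, Kh6, Kxf6, Nxf6.
Count: 6.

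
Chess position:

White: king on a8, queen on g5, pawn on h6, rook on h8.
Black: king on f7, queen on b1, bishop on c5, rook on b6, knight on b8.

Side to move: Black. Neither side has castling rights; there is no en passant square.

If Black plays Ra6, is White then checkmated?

After Ra6: white king on a8; in check: yes, from the black rook on a6.
King squares — a7: attacked by Bc5; b7: attacked by Qb1; b8: attacked by Qb1.
White has no legal moves → checkmate.

yes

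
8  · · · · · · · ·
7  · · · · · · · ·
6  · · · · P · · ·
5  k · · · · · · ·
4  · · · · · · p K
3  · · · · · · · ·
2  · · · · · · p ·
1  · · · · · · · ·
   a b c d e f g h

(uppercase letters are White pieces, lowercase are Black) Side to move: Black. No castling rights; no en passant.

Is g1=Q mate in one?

After g1=Q: white king on h4; in check: no.
White is not in check, so this cannot be checkmate.

no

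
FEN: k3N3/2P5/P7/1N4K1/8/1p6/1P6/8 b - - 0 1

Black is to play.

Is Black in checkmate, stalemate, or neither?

Black to move; black king on a8.
In check: no.
King squares — a7: attacked by Nb5; b7: attacked by Pa6; b8: attacked by Pc7.
Legal moves for Black: none.
Not in check and no legal moves → stalemate.

stalemate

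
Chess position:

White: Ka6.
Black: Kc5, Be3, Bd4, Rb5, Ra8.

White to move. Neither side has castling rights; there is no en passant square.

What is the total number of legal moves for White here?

White to move; king on a6.
In check: yes, from the black rook on a8.
Legal moves: none.
Count: 0.

0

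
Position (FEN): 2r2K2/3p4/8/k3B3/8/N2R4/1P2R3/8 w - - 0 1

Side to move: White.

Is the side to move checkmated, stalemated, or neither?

White to move; white king on f8.
In check: yes, from the black rook on c8.
Legal moves for White: Kg7, Kf7, Ke7.
White is in check but has 3 legal moves → neither.

neither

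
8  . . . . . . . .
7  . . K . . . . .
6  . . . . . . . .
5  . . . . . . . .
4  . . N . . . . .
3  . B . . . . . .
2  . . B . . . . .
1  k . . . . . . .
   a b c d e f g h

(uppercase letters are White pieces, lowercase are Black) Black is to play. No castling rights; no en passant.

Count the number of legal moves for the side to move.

0

Black to move; king on a1.
In check: no.
Legal moves: none.
Count: 0.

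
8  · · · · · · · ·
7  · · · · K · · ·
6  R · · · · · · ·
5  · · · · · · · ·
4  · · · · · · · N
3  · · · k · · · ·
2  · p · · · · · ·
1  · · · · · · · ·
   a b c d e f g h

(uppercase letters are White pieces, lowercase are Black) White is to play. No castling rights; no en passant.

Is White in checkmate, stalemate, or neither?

neither

White to move; white king on e7.
In check: no.
Legal moves for White include: Kf8, Ke8, Kd8, Kf7, Kd7, Kf6, Ke6, Kd6, Ra8, Ra7, Rh6, Rg6, Rf6, Re6, Rd6+, Rc6, Rb6, Ra5, ... (list truncated; more exist).
White has legal moves and is not in check → neither.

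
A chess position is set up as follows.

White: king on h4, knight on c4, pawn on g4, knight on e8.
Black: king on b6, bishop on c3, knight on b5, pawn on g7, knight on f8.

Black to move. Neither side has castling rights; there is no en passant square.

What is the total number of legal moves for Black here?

5

Black to move; king on b6.
In check: yes, from the white knight on c4.
Legal moves: Kb7, Ka7, Kc6, Ka6, Kc5.
Count: 5.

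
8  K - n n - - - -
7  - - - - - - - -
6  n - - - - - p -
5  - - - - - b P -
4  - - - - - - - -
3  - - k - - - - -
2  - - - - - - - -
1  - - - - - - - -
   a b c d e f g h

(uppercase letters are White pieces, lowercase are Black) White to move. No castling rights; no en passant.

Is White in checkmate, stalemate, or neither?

White to move; white king on a8.
In check: no.
King squares — a7: attacked by Nc8; b7: attacked by Nd8; b8: attacked by Na6.
Legal moves for White: none.
Not in check and no legal moves → stalemate.

stalemate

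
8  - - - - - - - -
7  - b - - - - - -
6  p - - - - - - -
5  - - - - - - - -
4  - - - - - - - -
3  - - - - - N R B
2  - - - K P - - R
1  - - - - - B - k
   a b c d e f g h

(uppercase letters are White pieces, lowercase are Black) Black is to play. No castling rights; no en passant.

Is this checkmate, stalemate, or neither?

checkmate

Black to move; black king on h1.
In check: yes, from the white rook on h2.
King squares — g1: attacked by Nf3; g2: attacked by Bf1; h2: attacked by Nf3.
Legal moves for Black: none.
In check with no legal moves → checkmate.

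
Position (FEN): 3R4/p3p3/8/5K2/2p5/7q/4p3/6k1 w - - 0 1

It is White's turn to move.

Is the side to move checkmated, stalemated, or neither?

neither

White to move; white king on f5.
In check: yes, from the black queen on h3.
Legal moves for White: Kg6, Kg5, Ke5, Kf4, Ke4.
White is in check but has 5 legal moves → neither.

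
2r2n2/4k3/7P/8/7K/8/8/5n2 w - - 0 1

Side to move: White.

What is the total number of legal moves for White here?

5

White to move; king on h4.
In check: no.
Legal moves: Kh5, Kg5, Kg4, Kh3, h7.
Count: 5.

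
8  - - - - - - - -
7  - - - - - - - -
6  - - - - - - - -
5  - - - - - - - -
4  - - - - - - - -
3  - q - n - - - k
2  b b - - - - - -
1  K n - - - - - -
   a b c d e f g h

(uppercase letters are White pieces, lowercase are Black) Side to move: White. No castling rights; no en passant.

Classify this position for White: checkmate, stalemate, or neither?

White to move; white king on a1.
In check: yes, from the black bishop on b2.
King squares — b1: attacked by Ba2; a2: attacked by Qb3; b2: attacked by Qb3.
Legal moves for White: none.
In check with no legal moves → checkmate.

checkmate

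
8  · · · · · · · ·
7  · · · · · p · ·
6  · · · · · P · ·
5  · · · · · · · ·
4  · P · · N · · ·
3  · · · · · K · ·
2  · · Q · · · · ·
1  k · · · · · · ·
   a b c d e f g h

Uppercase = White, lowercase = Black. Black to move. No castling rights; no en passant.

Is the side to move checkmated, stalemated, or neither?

Black to move; black king on a1.
In check: no.
King squares — b1: attacked by Qc2; a2: attacked by Qc2; b2: attacked by Qc2.
Legal moves for Black: none.
Not in check and no legal moves → stalemate.

stalemate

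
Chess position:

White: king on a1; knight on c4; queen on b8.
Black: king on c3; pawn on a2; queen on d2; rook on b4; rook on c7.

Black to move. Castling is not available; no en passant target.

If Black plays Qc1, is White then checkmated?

After Qc1: white king on a1; in check: yes, from the black queen on c1.
White has 1 legal reply: Kxa2.
In check but a legal move exists → not checkmate.

no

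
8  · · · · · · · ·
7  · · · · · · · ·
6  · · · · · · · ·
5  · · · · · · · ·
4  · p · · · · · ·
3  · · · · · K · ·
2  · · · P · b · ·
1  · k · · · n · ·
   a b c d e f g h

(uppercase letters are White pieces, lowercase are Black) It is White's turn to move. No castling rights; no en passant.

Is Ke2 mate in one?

After Ke2: black king on b1; in check: no.
Black is not in check, so this cannot be checkmate.

no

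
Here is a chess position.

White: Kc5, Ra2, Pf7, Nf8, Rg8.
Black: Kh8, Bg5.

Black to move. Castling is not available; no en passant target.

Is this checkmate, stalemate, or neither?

checkmate

Black to move; black king on h8.
In check: yes, from the white rook on g8.
King squares — g7: attacked by Rg8; h7: attacked by Nf8; g8: attacked by Pf7.
Legal moves for Black: none.
In check with no legal moves → checkmate.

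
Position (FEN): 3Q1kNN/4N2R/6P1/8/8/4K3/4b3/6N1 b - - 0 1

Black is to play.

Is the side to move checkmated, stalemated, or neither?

Black to move; black king on f8.
In check: yes, from the white queen on d8.
King squares — e7: attacked by Rh7; f7: attacked by Pg6; g7: attacked by Rh7; e8: attacked by Qd8; g8: attacked by Ne7.
Legal moves for Black: none.
In check with no legal moves → checkmate.

checkmate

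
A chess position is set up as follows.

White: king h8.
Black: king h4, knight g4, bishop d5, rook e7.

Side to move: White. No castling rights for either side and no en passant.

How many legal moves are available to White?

0

White to move; king on h8.
In check: no.
Legal moves: none.
Count: 0.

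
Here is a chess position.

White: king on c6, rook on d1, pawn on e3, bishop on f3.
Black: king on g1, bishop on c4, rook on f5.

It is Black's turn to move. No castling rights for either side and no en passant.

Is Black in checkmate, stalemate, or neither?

neither

Black to move; black king on g1.
In check: yes, from the white rook on d1.
Legal moves for Black: Kh2, Kf2, Bf1.
Black is in check but has 3 legal moves → neither.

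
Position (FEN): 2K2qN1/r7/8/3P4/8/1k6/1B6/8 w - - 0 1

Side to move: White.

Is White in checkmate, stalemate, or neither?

checkmate

White to move; white king on c8.
In check: yes, from the black queen on f8.
King squares — b7: attacked by Ra7; c7: attacked by Ra7; d7: attacked by Ra7; b8: attacked by Qf8; d8: attacked by Qf8.
Legal moves for White: none.
In check with no legal moves → checkmate.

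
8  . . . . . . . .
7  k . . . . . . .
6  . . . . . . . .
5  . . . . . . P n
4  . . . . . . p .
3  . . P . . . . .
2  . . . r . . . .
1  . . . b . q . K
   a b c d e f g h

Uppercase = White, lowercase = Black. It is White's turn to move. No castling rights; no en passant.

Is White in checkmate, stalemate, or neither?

checkmate

White to move; white king on h1.
In check: yes, from the black queen on f1.
King squares — g1: attacked by Qf1; g2: attacked by Qf1; h2: attacked by Rd2.
Legal moves for White: none.
In check with no legal moves → checkmate.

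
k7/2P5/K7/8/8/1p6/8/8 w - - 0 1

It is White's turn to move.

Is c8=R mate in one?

After c8=R: black king on a8; in check: yes, from the white rook on c8.
King squares — a7: attacked by Ka6; b7: attacked by Ka6; b8: attacked by Rc8.
Black has no legal moves → checkmate.

yes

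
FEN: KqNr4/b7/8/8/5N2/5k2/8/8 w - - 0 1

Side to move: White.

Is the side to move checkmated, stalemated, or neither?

White to move; white king on a8.
In check: yes, from the black queen on b8.
King squares — a7: attacked by Qb8; b7: attacked by Qb8; b8: attacked by Ba7.
Legal moves for White: none.
In check with no legal moves → checkmate.

checkmate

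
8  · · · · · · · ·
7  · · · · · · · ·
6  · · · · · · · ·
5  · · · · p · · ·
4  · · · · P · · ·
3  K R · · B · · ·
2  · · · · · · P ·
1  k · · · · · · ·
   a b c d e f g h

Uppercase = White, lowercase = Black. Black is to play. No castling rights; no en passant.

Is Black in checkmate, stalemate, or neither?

stalemate

Black to move; black king on a1.
In check: no.
King squares — b1: attacked by Rb3; a2: attacked by Ka3; b2: attacked by Ka3.
Legal moves for Black: none.
Not in check and no legal moves → stalemate.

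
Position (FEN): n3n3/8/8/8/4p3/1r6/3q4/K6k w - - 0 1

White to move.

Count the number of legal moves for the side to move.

White to move; king on a1.
In check: no.
Legal moves: none.
Count: 0.

0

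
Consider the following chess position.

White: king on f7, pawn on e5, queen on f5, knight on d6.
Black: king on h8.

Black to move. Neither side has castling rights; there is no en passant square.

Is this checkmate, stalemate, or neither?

stalemate

Black to move; black king on h8.
In check: no.
King squares — g7: attacked by Kf7; h7: attacked by Qf5; g8: attacked by Kf7.
Legal moves for Black: none.
Not in check and no legal moves → stalemate.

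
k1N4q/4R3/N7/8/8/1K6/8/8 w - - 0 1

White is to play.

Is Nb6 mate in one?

yes

After Nb6: black king on a8; in check: yes, from the white knight on b6.
King squares — a7: attacked by Re7; b7: attacked by Re7; b8: attacked by Na6.
Black has no legal moves → checkmate.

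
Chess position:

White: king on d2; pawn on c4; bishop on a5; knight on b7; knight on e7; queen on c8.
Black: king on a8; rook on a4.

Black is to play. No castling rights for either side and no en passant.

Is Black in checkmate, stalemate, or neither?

neither

Black to move; black king on a8.
In check: yes, from the white queen on c8.
Legal moves for Black: Ka7.
Black is in check but has 1 legal move → neither.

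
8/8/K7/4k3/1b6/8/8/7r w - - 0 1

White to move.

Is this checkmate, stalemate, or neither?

White to move; white king on a6.
In check: no.
Legal moves for White: Kb7, Ka7, Kb6, Kb5.
White has 4 legal moves and is not in check → neither.

neither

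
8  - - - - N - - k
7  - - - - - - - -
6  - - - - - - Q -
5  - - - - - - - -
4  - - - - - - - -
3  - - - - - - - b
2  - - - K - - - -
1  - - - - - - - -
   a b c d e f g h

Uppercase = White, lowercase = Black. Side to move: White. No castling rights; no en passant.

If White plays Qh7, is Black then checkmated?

no

After Qh7: black king on h8; in check: yes, from the white queen on h7.
Black has 1 legal reply: Kxh7.
In check but a legal move exists → not checkmate.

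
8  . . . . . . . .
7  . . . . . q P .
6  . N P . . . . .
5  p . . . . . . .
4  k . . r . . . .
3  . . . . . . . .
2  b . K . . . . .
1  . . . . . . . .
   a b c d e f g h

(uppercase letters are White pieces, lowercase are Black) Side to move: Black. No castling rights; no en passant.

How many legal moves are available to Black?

Black to move; king on a4.
In check: yes, from the white knight on b6.
Legal moves: Kb5, Kb4, Ka3.
Count: 3.

3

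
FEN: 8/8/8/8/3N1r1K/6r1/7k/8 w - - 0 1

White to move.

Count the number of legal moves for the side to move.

1

White to move; king on h4.
In check: yes, from the black rook on f4.
Legal moves: Kh5.
Count: 1.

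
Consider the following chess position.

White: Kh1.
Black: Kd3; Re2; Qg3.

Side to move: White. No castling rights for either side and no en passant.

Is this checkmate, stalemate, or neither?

White to move; white king on h1.
In check: no.
King squares — g1: attacked by Qg3; g2: attacked by Re2; h2: attacked by Re2.
Legal moves for White: none.
Not in check and no legal moves → stalemate.

stalemate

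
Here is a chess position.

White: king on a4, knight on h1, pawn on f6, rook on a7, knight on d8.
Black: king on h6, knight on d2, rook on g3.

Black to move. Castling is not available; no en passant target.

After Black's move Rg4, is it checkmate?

After Rg4: white king on a4; in check: yes, from the black rook on g4.
White has 3 legal replies: Kb5, Ka5, Ka3.
In check but a legal move exists → not checkmate.

no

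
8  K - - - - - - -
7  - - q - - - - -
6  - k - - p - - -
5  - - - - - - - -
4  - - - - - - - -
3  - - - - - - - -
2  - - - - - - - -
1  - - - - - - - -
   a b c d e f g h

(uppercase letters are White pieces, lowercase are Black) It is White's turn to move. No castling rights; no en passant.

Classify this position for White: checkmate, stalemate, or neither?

White to move; white king on a8.
In check: no.
King squares — a7: attacked by Kb6; b7: attacked by Kb6; b8: attacked by Qc7.
Legal moves for White: none.
Not in check and no legal moves → stalemate.

stalemate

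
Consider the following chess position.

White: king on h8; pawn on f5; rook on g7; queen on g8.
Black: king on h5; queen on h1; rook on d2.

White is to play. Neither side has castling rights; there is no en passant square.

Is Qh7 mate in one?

After Qh7: black king on h5; in check: yes, from the white queen on h7.
King squares — g4: attacked by Rg7; h4: attacked by Qh7; g5: attacked by Rg7; g6: attacked by Pf5; h6: attacked by Qh7.
Black has no legal moves → checkmate.

yes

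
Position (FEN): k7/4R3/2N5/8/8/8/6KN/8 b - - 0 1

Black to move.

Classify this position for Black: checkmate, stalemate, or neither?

stalemate

Black to move; black king on a8.
In check: no.
King squares — a7: attacked by Nc6; b7: attacked by Re7; b8: attacked by Nc6.
Legal moves for Black: none.
Not in check and no legal moves → stalemate.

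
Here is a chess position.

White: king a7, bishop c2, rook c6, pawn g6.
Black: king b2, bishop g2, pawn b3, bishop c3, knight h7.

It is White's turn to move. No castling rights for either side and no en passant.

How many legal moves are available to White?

White to move; king on a7.
In check: no.
Legal moves: Kb8, Ka8, Kb7, Kb6, Ka6, Rc8, Rc7, Rf6, Re6, Rd6, Rb6, Ra6, Rc5, Rc4, Rxc3, Bf5, Be4, Bd3, Bxb3, Bd1, Bb1, gxh7, g7.
Count: 23.

23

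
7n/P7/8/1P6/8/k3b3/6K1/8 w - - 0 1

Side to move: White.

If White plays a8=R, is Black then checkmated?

no

After a8=R: black king on a3; in check: yes, from the white rook on a8.
Black has 4 legal replies: Kb4, Kb3, Kb2, Ba7.
In check but a legal move exists → not checkmate.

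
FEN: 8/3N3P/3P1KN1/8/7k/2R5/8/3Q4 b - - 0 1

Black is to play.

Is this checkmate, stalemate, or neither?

checkmate

Black to move; black king on h4.
In check: yes, from the white knight on g6.
King squares — g3: attacked by Rc3; h3: attacked by Rc3; g4: attacked by Qd1; g5: attacked by Kf6; h5: attacked by Qd1.
Legal moves for Black: none.
In check with no legal moves → checkmate.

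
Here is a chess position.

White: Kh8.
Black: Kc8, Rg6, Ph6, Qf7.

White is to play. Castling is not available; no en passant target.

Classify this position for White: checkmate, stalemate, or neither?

stalemate

White to move; white king on h8.
In check: no.
King squares — g7: attacked by Rg6; h7: attacked by Qf7; g8: attacked by Rg6.
Legal moves for White: none.
Not in check and no legal moves → stalemate.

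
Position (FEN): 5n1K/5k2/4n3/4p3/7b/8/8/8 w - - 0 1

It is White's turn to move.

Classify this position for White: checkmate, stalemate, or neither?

White to move; white king on h8.
In check: no.
King squares — g7: attacked by Ne6; h7: attacked by Nf8; g8: attacked by Kf7.
Legal moves for White: none.
Not in check and no legal moves → stalemate.

stalemate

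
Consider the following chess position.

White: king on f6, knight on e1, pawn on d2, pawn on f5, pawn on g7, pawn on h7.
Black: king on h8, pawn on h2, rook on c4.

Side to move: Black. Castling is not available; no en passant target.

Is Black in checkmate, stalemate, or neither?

Black to move; black king on h8.
In check: yes, from the white pawn on g7.
Legal moves for Black: Kxh7.
Black is in check but has 1 legal move → neither.

neither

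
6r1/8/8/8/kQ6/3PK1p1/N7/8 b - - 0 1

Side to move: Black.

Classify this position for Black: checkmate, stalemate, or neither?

Black to move; black king on a4.
In check: yes, from the white queen on b4.
King squares — a3: attacked by Qb4; b3: attacked by Qb4; b4: attacked by Na2; a5: attacked by Qb4; b5: attacked by Qb4.
Legal moves for Black: none.
In check with no legal moves → checkmate.

checkmate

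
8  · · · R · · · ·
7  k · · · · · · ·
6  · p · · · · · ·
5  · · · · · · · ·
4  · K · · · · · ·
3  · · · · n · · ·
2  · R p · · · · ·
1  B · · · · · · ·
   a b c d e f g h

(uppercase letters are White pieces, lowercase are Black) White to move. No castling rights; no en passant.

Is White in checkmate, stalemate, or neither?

White to move; white king on b4.
In check: no.
Legal moves for White include: Rh8, Rg8, Rf8, Re8, Rc8, Rb8, Ra8+, Rd7+, Rd6, Rd5, Rd4, Rd3, Rd2, Rd1, Kb5, Ka4, Kc3, Kb3, ... (list truncated; more exist).
White has legal moves and is not in check → neither.

neither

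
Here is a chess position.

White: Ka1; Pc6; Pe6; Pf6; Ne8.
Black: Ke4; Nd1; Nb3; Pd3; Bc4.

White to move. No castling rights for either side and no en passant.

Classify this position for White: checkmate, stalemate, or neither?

neither

White to move; white king on a1.
In check: yes, from the black knight on b3.
Legal moves for White: Ka2, Kb1.
White is in check but has 2 legal moves → neither.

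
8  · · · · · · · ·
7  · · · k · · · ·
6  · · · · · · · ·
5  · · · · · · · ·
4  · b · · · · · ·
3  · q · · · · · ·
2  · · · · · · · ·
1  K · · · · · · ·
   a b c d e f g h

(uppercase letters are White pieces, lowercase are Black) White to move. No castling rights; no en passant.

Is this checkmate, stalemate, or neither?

White to move; white king on a1.
In check: no.
King squares — b1: attacked by Qb3; a2: attacked by Qb3; b2: attacked by Qb3.
Legal moves for White: none.
Not in check and no legal moves → stalemate.

stalemate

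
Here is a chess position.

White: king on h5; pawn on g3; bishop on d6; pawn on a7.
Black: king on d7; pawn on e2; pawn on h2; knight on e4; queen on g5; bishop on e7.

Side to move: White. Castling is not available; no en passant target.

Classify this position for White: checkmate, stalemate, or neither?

White to move; white king on h5.
In check: yes, from the black queen on g5.
King squares — g4: attacked by Qg5; h4: attacked by Qg5; g5: attacked by Ne4; g6: attacked by Qg5; h6: attacked by Qg5.
Legal moves for White: none.
In check with no legal moves → checkmate.

checkmate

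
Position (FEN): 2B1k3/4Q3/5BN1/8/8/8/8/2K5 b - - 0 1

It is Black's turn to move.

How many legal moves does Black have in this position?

Black to move; king on e8.
In check: yes, from the white queen on e7.
Legal moves: none.
Count: 0.

0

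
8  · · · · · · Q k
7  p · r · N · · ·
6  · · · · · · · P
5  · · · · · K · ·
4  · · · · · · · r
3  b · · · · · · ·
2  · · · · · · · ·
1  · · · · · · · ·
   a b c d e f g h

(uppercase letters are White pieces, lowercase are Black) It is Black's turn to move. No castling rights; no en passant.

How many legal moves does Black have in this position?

Black to move; king on h8.
In check: yes, from the white queen on g8.
Legal moves: none.
Count: 0.

0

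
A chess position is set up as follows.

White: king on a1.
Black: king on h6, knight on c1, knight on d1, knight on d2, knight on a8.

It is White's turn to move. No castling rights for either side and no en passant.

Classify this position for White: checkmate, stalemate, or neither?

White to move; white king on a1.
In check: no.
King squares — b1: attacked by Nd2; a2: attacked by Nc1; b2: attacked by Nd1.
Legal moves for White: none.
Not in check and no legal moves → stalemate.

stalemate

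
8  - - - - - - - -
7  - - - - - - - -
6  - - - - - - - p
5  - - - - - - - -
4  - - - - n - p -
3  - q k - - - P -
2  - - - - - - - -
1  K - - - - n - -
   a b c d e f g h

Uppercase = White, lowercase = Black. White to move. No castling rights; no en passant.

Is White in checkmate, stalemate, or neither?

stalemate

White to move; white king on a1.
In check: no.
King squares — b1: attacked by Qb3; a2: attacked by Qb3; b2: attacked by Qb3.
Legal moves for White: none.
Not in check and no legal moves → stalemate.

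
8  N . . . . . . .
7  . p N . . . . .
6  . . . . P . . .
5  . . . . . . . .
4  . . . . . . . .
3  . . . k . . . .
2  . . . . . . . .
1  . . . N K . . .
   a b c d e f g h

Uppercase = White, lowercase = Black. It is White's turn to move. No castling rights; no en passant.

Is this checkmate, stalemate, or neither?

neither

White to move; white king on e1.
In check: no.
Legal moves for White: Nb6, Ne8, Na6, Nd5, Nb5, Kf2, Kf1, Ne3, Nc3, Nf2+, Nb2+, e7.
White has 12 legal moves and is not in check → neither.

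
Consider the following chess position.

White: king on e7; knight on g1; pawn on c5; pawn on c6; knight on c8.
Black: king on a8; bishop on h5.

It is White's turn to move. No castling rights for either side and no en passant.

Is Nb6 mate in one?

After Nb6: black king on a8; in check: yes, from the white knight on b6.
Black has 2 legal replies: Kb8, Ka7.
In check but a legal move exists → not checkmate.

no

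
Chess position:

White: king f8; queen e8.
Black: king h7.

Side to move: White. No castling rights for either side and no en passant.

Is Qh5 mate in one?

yes

After Qh5: black king on h7; in check: yes, from the white queen on h5.
King squares — g6: attacked by Qh5; h6: attacked by Qh5; g7: attacked by Kf8; g8: attacked by Kf8; h8: attacked by Qh5.
Black has no legal moves → checkmate.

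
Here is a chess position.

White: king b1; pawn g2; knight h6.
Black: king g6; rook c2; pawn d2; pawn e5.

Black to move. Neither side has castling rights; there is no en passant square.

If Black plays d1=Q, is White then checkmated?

yes

After d1=Q: white king on b1; in check: yes, from the black queen on d1.
King squares — a1: attacked by Qd1; c1: attacked by Qd1; a2: attacked by Rc2; b2: attacked by Rc2; c2: attacked by Qd1.
White has no legal moves → checkmate.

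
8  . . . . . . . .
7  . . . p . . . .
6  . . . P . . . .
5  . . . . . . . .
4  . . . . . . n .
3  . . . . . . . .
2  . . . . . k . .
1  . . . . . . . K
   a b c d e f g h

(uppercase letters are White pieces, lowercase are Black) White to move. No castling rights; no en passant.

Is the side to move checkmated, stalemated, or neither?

White to move; white king on h1.
In check: no.
King squares — g1: attacked by Kf2; g2: attacked by Kf2; h2: attacked by Ng4.
Legal moves for White: none.
Not in check and no legal moves → stalemate.

stalemate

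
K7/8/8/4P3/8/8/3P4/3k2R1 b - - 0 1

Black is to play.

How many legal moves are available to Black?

Black to move; king on d1.
In check: yes, from the white rook on g1.
Legal moves: Ke2, Kxd2, Kc2.
Count: 3.

3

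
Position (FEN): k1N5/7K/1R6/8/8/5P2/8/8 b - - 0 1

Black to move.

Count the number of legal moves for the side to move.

0

Black to move; king on a8.
In check: no.
Legal moves: none.
Count: 0.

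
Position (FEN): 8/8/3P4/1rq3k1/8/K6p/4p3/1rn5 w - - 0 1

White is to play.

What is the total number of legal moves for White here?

White to move; king on a3.
In check: yes, from the black queen on c5.
Legal moves: Ka4.
Count: 1.

1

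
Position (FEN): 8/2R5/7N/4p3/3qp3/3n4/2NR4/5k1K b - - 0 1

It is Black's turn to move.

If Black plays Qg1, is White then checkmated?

yes

After Qg1: white king on h1; in check: yes, from the black queen on g1.
King squares — g1: attacked by Kf1; g2: attacked by Kf1; h2: attacked by Qg1.
White has no legal moves → checkmate.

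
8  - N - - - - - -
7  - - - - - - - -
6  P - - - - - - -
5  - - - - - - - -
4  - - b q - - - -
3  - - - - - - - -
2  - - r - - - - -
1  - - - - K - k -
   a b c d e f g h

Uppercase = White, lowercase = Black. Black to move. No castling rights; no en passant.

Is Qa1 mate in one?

After Qa1: white king on e1; in check: yes, from the black queen on a1.
King squares — d1: attacked by Qa1; f1: attacked by Qa1; d2: attacked by Rc2; e2: attacked by Rc2; f2: attacked by Kg1.
White has no legal moves → checkmate.

yes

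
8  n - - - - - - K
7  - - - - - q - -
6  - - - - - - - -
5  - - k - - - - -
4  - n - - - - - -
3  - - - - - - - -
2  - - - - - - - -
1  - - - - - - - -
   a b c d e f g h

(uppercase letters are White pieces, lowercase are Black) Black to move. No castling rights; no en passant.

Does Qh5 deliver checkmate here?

no

After Qh5: white king on h8; in check: yes, from the black queen on h5.
White has 2 legal replies: Kg8, Kg7.
In check but a legal move exists → not checkmate.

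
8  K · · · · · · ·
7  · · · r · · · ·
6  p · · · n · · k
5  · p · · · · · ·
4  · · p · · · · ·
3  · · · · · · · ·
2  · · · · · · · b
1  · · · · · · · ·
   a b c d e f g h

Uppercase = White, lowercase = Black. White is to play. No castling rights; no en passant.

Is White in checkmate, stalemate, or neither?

stalemate

White to move; white king on a8.
In check: no.
King squares — a7: attacked by Rd7; b7: attacked by Rd7; b8: attacked by Bh2.
Legal moves for White: none.
Not in check and no legal moves → stalemate.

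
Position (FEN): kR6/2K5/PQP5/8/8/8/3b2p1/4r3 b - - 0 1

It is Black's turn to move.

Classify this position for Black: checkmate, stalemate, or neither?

checkmate

Black to move; black king on a8.
In check: yes, from the white rook on b8.
King squares — a7: attacked by Qb6; b7: attacked by Pa6; b8: attacked by Qb6.
Legal moves for Black: none.
In check with no legal moves → checkmate.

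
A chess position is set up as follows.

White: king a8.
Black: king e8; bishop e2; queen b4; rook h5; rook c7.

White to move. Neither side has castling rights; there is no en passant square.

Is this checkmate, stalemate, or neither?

stalemate

White to move; white king on a8.
In check: no.
King squares — a7: attacked by Rc7; b7: attacked by Qb4; b8: attacked by Qb4.
Legal moves for White: none.
Not in check and no legal moves → stalemate.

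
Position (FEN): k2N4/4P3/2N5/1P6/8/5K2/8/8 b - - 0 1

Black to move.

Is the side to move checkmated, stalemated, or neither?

Black to move; black king on a8.
In check: no.
King squares — a7: attacked by Nc6; b7: attacked by Nd8; b8: attacked by Nc6.
Legal moves for Black: none.
Not in check and no legal moves → stalemate.

stalemate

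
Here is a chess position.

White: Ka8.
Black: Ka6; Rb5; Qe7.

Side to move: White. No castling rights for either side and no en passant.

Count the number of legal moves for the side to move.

0

White to move; king on a8.
In check: no.
Legal moves: none.
Count: 0.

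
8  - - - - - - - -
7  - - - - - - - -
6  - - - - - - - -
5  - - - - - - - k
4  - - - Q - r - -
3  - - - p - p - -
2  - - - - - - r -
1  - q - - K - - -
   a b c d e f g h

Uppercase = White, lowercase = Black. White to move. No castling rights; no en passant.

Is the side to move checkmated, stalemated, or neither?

White to move; white king on e1.
In check: yes, from the black queen on b1.
King squares — d1: attacked by Qb1; f1: attacked by Qb1; d2: attacked by Rg2; e2: attacked by Rg2; f2: attacked by Rg2.
Legal moves for White: none.
In check with no legal moves → checkmate.

checkmate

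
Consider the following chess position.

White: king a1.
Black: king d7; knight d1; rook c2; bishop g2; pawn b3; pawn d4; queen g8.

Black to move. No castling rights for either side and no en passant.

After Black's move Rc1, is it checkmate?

After Rc1: white king on a1; in check: yes, from the black rook on c1.
King squares — b1: attacked by Rc1; a2: attacked by Pb3; b2: attacked by Nd1.
White has no legal moves → checkmate.

yes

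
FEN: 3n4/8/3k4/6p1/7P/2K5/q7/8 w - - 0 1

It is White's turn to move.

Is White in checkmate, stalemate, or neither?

neither

White to move; white king on c3.
In check: no.
Legal moves for White: Kd4, Kb4, Kd3, hxg5, h5.
White has 5 legal moves and is not in check → neither.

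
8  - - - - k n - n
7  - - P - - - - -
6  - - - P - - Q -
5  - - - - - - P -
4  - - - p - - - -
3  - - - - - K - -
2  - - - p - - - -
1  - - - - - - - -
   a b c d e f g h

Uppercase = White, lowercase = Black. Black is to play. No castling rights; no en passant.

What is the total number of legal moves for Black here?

Black to move; king on e8.
In check: yes, from the white queen on g6.
Legal moves: Kd7, Nf7, Nhxg6, Nfxg6.
Count: 4.

4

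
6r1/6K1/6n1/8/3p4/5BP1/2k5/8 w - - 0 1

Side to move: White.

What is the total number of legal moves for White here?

5

White to move; king on g7.
In check: yes, from the black rook on g8.
Legal moves: Kxg8, Kh7, Kf7, Kh6, Kf6.
Count: 5.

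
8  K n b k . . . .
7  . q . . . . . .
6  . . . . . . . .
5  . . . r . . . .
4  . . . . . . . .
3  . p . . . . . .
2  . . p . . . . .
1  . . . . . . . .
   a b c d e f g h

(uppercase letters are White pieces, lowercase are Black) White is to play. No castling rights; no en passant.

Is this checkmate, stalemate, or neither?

checkmate

White to move; white king on a8.
In check: yes, from the black queen on b7.
King squares — a7: attacked by Qb7; b7: attacked by Bc8; b8: attacked by Qb7.
Legal moves for White: none.
In check with no legal moves → checkmate.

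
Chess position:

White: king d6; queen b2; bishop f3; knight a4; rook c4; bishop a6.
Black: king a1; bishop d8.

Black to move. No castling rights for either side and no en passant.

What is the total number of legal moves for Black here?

Black to move; king on a1.
In check: yes, from the white queen on b2.
Legal moves: none.
Count: 0.

0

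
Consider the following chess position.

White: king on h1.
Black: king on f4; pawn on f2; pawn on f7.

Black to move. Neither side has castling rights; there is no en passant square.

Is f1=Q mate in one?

no

After f1=Q: white king on h1; in check: yes, from the black queen on f1.
White has 1 legal reply: Kh2.
In check but a legal move exists → not checkmate.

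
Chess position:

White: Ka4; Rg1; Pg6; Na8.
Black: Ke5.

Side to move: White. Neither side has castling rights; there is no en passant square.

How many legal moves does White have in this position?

19

White to move; king on a4.
In check: no.
Legal moves: Nc7, Nb6, Kb5, Ka5, Kb4, Kb3, Ka3, Rg5+, Rg4, Rg3, Rg2, Rh1, Rf1, Re1+, Rd1, Rc1, Rb1, Ra1, g7.
Count: 19.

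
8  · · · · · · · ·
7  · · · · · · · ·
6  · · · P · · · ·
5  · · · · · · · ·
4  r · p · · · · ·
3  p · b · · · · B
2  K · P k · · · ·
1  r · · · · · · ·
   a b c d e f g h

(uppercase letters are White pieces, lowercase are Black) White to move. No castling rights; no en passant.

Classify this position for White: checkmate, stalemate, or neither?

White to move; white king on a2.
In check: yes, from the black rook on a1.
King squares — a1: attacked by Bc3; b1: attacked by Ra1; b2: attacked by Pa3; a3: attacked by Ra1; b3: attacked by Pc4.
Legal moves for White: none.
In check with no legal moves → checkmate.

checkmate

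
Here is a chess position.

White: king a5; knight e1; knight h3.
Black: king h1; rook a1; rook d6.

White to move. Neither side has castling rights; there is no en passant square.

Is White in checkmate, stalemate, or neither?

White to move; white king on a5.
In check: yes, from the black rook on a1.
King squares — a4: attacked by Ra1; b4: available; b5: available; a6: attacked by Ra1; b6: attacked by Rd6.
Legal moves for White: Kb5, Kb4.
White is in check but has 2 legal moves → neither.

neither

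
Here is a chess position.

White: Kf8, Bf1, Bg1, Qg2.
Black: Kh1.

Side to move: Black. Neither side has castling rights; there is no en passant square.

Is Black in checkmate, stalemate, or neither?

checkmate

Black to move; black king on h1.
In check: yes, from the white queen on g2.
King squares — g1: attacked by Qg2; g2: attacked by Bf1; h2: attacked by Bg1.
Legal moves for Black: none.
In check with no legal moves → checkmate.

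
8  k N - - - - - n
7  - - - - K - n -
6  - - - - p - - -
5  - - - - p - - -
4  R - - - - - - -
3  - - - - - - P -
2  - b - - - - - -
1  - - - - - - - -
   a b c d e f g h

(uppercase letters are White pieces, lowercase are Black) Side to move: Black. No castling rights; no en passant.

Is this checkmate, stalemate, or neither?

Black to move; black king on a8.
In check: yes, from the white rook on a4.
Legal moves for Black: Kxb8, Kb7.
Black is in check but has 2 legal moves → neither.

neither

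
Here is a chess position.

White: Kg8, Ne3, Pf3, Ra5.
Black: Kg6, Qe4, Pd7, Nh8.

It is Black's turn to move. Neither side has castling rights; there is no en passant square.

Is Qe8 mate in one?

yes

After Qe8: white king on g8; in check: yes, from the black queen on e8.
King squares — f7: attacked by Kg6; g7: attacked by Kg6; h7: attacked by Kg6; f8: attacked by Qe8; h8: attacked by Qe8.
White has no legal moves → checkmate.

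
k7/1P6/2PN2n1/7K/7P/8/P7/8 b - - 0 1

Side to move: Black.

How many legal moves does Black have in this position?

2

Black to move; king on a8.
In check: yes, from the white pawn on b7.
Legal moves: Kb8, Ka7.
Count: 2.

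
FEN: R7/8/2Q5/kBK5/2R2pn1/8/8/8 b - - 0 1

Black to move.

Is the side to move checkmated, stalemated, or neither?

Black to move; black king on a5.
In check: yes, from the white rook on a8.
King squares — a4: attacked by Rc4; b4: attacked by Rc4; b5: attacked by Kc5; a6: attacked by Bb5; b6: attacked by Kc5.
Legal moves for Black: none.
In check with no legal moves → checkmate.

checkmate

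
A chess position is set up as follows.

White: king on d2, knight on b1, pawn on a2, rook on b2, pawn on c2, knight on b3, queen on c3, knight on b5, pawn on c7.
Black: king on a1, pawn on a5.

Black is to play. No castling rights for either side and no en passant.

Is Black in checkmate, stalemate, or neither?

Black to move; black king on a1.
In check: yes, from the white knight on b3.
King squares — b1: attacked by Rb2; a2: attacked by Rb2; b2: attacked by Qc3.
Legal moves for Black: none.
In check with no legal moves → checkmate.

checkmate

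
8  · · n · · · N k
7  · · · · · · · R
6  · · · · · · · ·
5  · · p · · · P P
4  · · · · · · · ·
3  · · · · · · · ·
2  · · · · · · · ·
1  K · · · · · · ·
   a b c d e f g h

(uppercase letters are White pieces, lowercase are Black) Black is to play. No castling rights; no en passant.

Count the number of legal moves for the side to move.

2

Black to move; king on h8.
In check: yes, from the white rook on h7.
Legal moves: Kxg8, Kxh7.
Count: 2.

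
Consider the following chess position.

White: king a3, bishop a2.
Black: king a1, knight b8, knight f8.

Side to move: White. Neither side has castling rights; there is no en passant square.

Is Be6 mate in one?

After Be6: black king on a1; in check: no.
Black is not in check, so this cannot be checkmate.

no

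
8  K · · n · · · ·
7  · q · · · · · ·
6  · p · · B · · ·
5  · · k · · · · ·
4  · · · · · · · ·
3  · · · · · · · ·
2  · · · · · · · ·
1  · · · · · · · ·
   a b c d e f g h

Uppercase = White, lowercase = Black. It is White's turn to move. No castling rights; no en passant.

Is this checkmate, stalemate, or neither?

White to move; white king on a8.
In check: yes, from the black queen on b7.
King squares — a7: attacked by Qb7; b7: attacked by Nd8; b8: attacked by Qb7.
Legal moves for White: none.
In check with no legal moves → checkmate.

checkmate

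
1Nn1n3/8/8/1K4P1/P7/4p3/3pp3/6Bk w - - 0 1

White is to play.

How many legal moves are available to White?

14

White to move; king on b5.
In check: no.
Legal moves: Nd7, Nc6, Na6, Kc6, Ka6, Kc5, Ka5, Kc4, Kb4, Bxe3, Bh2, Bf2, g6, a5.
Count: 14.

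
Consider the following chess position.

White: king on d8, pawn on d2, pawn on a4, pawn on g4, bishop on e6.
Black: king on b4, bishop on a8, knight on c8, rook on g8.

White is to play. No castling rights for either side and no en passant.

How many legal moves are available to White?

White to move; king on d8.
In check: yes, from the black rook on g8.
Legal moves: Kd7, Kc7, Bxg8.
Count: 3.

3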